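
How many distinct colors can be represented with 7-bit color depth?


Colors = 2^bits = 2^7
= 128 colors


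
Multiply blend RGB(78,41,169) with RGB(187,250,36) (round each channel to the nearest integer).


Multiply: C = A×B/255, rounded to nearest integer
R: 78×187/255 = 14586/255 ≈ 57.200 → 57
G: 41×250/255 = 10250/255 ≈ 40.196 → 40
B: 169×36/255 = 6084/255 ≈ 23.859 → 24
= RGB(57, 40, 24)


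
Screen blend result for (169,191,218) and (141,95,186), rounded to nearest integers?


Screen: C = 255 - (255-A)×(255-B)/255, rounded to nearest integer
R: 255 - (255-169)×(255-141)/255 = 255 - 9804/255 ≈ 255 - 38.447 = 216.553 → 217
G: 255 - (255-191)×(255-95)/255 = 255 - 10240/255 ≈ 255 - 40.157 = 214.843 → 215
B: 255 - (255-218)×(255-186)/255 = 255 - 2553/255 ≈ 255 - 10.012 = 244.988 → 245
= RGB(217, 215, 245)


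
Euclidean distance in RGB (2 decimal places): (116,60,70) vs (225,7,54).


d = √[(R₁-R₂)² + (G₁-G₂)² + (B₁-B₂)²]
d = √[(116-225)² + (60-7)² + (70-54)²]
d = √[11881 + 2809 + 256]
d = √14946
d ≈ 122.25


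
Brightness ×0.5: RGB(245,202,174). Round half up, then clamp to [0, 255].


Multiply each channel by 0.5, round half up, clamp to [0, 255]
R: 245×0.5 = 122.5 → round → 123
G: 202×0.5 = 101
B: 174×0.5 = 87
= RGB(123, 101, 87)


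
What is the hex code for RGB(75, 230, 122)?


R = 75 → 4B (hex)
G = 230 → E6 (hex)
B = 122 → 7A (hex)
Hex = #4BE67A


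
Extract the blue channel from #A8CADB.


Color: #A8CADB
R = A8 = 168
G = CA = 202
B = DB = 219
Blue = 219


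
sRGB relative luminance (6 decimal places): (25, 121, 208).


Linearize each channel (sRGB transfer function): c = v/255; c_lin = c/12.92 if c ≤ 0.04045, else ((c+0.055)/1.055)^2.4
  R: 25/255 ≈ 0.098039 > 0.04045 → ((0.098039+0.055)/1.055)^2.4 ≈ 0.009721
  G: 121/255 ≈ 0.474510 > 0.04045 → ((0.474510+0.055)/1.055)^2.4 ≈ 0.191202
  B: 208/255 ≈ 0.815686 > 0.04045 → ((0.815686+0.055)/1.055)^2.4 ≈ 0.630757
R_lin = 0.009721, G_lin = 0.191202, B_lin = 0.630757
L = 0.2126×R + 0.7152×G + 0.0722×B
L = 0.2126×0.009721 + 0.7152×0.191202 + 0.0722×0.630757
L ≈ 0.184355


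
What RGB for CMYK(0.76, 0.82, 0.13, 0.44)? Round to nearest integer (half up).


R = 255 × (1-C) × (1-K) = 255 × 0.24 × 0.56 = 34.272 → 34
G = 255 × (1-M) × (1-K) = 255 × 0.18 × 0.56 = 25.704 → 26
B = 255 × (1-Y) × (1-K) = 255 × 0.87 × 0.56 = 124.236 → 124
= RGB(34, 26, 124)


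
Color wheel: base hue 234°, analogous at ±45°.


Base hue: 234°
Left analog: (234 - 45) mod 360 = 189°
Right analog: (234 + 45) mod 360 = 279°
Analogous hues = 189° and 279°


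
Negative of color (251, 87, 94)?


Invert: (255-R, 255-G, 255-B)
R: 255-251 = 4
G: 255-87 = 168
B: 255-94 = 161
= RGB(4, 168, 161)


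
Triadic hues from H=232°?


Triadic: equally spaced at 120° intervals
H1 = 232°
H2 = (232 + 120) mod 360 = 352°
H3 = (232 + 240) mod 360 = 112°
Triadic = 232°, 352°, 112°


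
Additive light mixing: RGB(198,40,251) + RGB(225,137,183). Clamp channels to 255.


Additive: each channel = min(255, C₁+C₂)
R: 198+225 = 423 → 255
G: 40+137 = 177 → 177
B: 251+183 = 434 → 255
= RGB(255, 177, 255)


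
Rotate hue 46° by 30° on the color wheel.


New hue = (H + rotation) mod 360
New hue = (46 + 30) mod 360
= 76 mod 360
= 76°


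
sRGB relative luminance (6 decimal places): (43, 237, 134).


Linearize each channel (sRGB transfer function): c = v/255; c_lin = c/12.92 if c ≤ 0.04045, else ((c+0.055)/1.055)^2.4
  R: 43/255 ≈ 0.168627 > 0.04045 → ((0.168627+0.055)/1.055)^2.4 ≈ 0.024158
  G: 237/255 ≈ 0.929412 > 0.04045 → ((0.929412+0.055)/1.055)^2.4 ≈ 0.846873
  B: 134/255 ≈ 0.525490 > 0.04045 → ((0.525490+0.055)/1.055)^2.4 ≈ 0.238398
R_lin = 0.024158, G_lin = 0.846873, B_lin = 0.238398
L = 0.2126×R + 0.7152×G + 0.0722×B
L = 0.2126×0.024158 + 0.7152×0.846873 + 0.0722×0.238398
L ≈ 0.628032


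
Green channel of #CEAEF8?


Color: #CEAEF8
R = CE = 206
G = AE = 174
B = F8 = 248
Green = 174


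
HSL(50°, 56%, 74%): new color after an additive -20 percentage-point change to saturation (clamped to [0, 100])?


Original S = 56%
Adjustment = -20 percentage points
New S = 56 + (-20) = 36
Clamp to [0, 100] → 36
= HSL(50°, 36%, 74%)


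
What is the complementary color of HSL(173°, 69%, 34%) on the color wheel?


Complement = opposite side of color wheel = hue + 180°
H' = (173 + 180) mod 360 = 353°
S and L unchanged.
= HSL(353°, 69%, 34%)


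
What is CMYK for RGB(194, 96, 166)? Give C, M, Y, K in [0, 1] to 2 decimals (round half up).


R'=194/255≈0.7608, G'=96/255≈0.3765, B'=166/255≈0.6510
K = 1 - max(R',G',B') = 1 - 194/255 = 61/255 = 0.23921… → 0.24
(1-R'-K)/(1-K) simplifies to (max-R)/max with max = 194:
C = (194-194)/194 = 0/194 = 0 → 0.00
M = (194-96)/194 = 98/194 = 0.50515… → 0.51
Y = (194-166)/194 = 28/194 = 0.14432… → 0.14
= CMYK(0.00, 0.51, 0.14, 0.24)


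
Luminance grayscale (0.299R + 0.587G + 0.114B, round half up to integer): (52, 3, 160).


Gray = 0.299×R + 0.587×G + 0.114×B
Gray = 0.299×52 + 0.587×3 + 0.114×160
Gray = 15.548 + 1.761 + 18.240
Gray = 35.549 → round half up → 36
Gray = 36


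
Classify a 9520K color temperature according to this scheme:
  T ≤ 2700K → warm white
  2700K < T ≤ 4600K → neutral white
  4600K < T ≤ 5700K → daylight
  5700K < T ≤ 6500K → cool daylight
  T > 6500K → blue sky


Temperature: 9520K
9520K > 6500K → blue sky
Classification: blue sky


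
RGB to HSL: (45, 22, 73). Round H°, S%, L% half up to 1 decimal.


Normalize: R'=45/255≈0.1765, G'=22/255≈0.0863, B'=73/255≈0.2863
Max=73/255, Min=22/255, Δ=Max-Min=51/255
L = (Max+Min)/2 = (73+22)/510 = 95/510 = 0.18627… → L = 18.6%
L ≤ 0.5 → S = Δ/(Max+Min) = 51/(73+22) = 51/95 = 0.53684… → S = 53.7%
(the 1/255 factors cancel in S and H, so raw channel differences can be used)
Max is B' → H = 60 × ((R-G)/Δ + 4) = 60 × ((45-22)/51 + 4)
  23/51 + 4 = 0.4509… + 4 = 4.4509…
  H = 60 × 4.4509… = 267.058…° → H = 267.1°
= HSL(267.1°, 53.7%, 18.6%)


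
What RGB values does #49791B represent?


49 → 73 (R)
79 → 121 (G)
1B → 27 (B)
= RGB(73, 121, 27)


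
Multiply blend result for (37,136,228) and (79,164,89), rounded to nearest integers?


Multiply: C = A×B/255, rounded to nearest integer
R: 37×79/255 = 2923/255 ≈ 11.463 → 11
G: 136×164/255 = 22304/255 ≈ 87.467 → 87
B: 228×89/255 = 20292/255 ≈ 79.576 → 80
= RGB(11, 87, 80)


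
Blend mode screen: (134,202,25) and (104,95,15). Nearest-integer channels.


Screen: C = 255 - (255-A)×(255-B)/255, rounded to nearest integer
R: 255 - (255-134)×(255-104)/255 = 255 - 18271/255 ≈ 255 - 71.651 = 183.349 → 183
G: 255 - (255-202)×(255-95)/255 = 255 - 8480/255 ≈ 255 - 33.255 = 221.745 → 222
B: 255 - (255-25)×(255-15)/255 = 255 - 55200/255 ≈ 255 - 216.471 = 38.529 → 39
= RGB(183, 222, 39)


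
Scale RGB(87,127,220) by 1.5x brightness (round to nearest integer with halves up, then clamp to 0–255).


Multiply each channel by 1.5, round half up, clamp to [0, 255]
R: 87×1.5 = 130.5 → round → 131
G: 127×1.5 = 190.5 → round → 191
B: 220×1.5 = 330 → clamp → 255
= RGB(131, 191, 255)


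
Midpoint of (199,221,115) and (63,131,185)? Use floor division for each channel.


Midpoint: each channel = ⌊(C₁+C₂)/2⌋
R: ⌊(199+63)/2⌋ = 131
G: ⌊(221+131)/2⌋ = 176
B: ⌊(115+185)/2⌋ = 150
= RGB(131, 176, 150)


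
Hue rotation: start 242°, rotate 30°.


New hue = (H + rotation) mod 360
New hue = (242 + 30) mod 360
= 272 mod 360
= 272°


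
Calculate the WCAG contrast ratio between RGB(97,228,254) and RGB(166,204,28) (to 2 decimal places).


Linearize each sRGB channel c=v/255: c/12.92 if c ≤ 0.04045 else ((c+0.055)/1.055)^2.4
L = 0.2126×R_lin + 0.7152×G_lin + 0.0722×B_lin
Color 1 (97,228,254):
  R=97: 97/255≈0.3804 > 0.04045 → ((0.3804+0.055)/1.055)^2.4 ≈ 0.11954
  G=228: 228/255≈0.8941 > 0.04045 → ((0.8941+0.055)/1.055)^2.4 ≈ 0.77582
  B=254: 254/255≈0.9961 > 0.04045 → ((0.9961+0.055)/1.055)^2.4 ≈ 0.99110
  L1 = 0.2126×0.11954 + 0.7152×0.77582 + 0.0722×0.99110 ≈ 0.65184
Color 2 (166,204,28):
  R=166: 166/255≈0.6510 > 0.04045 → ((0.6510+0.055)/1.055)^2.4 ≈ 0.38133
  G=204: 204/255≈0.8000 > 0.04045 → ((0.8000+0.055)/1.055)^2.4 ≈ 0.60383
  B=28: 28/255≈0.1098 > 0.04045 → ((0.1098+0.055)/1.055)^2.4 ≈ 0.01161
  L2 = 0.2126×0.38133 + 0.7152×0.60383 + 0.0722×0.01161 ≈ 0.51377
Lighter = 0.65184, Darker = 0.51377
Ratio = (L_lighter + 0.05) / (L_darker + 0.05)
Ratio = (0.65184 + 0.05) / (0.51377 + 0.05) = 0.70184 / 0.56377 ≈ 1.2449
Ratio ≈ 1.24:1


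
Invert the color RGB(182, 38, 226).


Invert: (255-R, 255-G, 255-B)
R: 255-182 = 73
G: 255-38 = 217
B: 255-226 = 29
= RGB(73, 217, 29)


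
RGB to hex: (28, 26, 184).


R = 28 → 1C (hex)
G = 26 → 1A (hex)
B = 184 → B8 (hex)
Hex = #1C1AB8


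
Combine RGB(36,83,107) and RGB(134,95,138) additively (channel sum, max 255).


Additive: each channel = min(255, C₁+C₂)
R: 36+134 = 170 → 170
G: 83+95 = 178 → 178
B: 107+138 = 245 → 245
= RGB(170, 178, 245)


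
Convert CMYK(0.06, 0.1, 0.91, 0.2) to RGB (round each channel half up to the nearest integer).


R = 255 × (1-C) × (1-K) = 255 × 0.94 × 0.80 = 191.76 → 192
G = 255 × (1-M) × (1-K) = 255 × 0.90 × 0.80 = 183.6 → 184
B = 255 × (1-Y) × (1-K) = 255 × 0.09 × 0.80 = 18.36 → 18
= RGB(192, 184, 18)


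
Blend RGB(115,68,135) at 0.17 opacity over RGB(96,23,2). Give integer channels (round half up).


C = α×F + (1-α)×B, with 1-α = 0.83
R: 0.17×115 + 0.83×96 = 19.55 + 79.68 = 99.23 → 99
G: 0.17×68 + 0.83×23 = 11.56 + 19.09 = 30.65 → 31
B: 0.17×135 + 0.83×2 = 22.95 + 1.66 = 24.61 → 25
= RGB(99, 31, 25)


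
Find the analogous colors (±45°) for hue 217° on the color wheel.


Base hue: 217°
Left analog: (217 - 45) mod 360 = 172°
Right analog: (217 + 45) mod 360 = 262°
Analogous hues = 172° and 262°


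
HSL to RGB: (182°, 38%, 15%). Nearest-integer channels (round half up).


H=182°, S=0.38, L=0.15
C = (1-|2L-1|)×S = (1-|-0.70|)×0.38 = 0.114
H' = H/60 = 182/60 ≈ 3.0333; X = C×(1-|H' mod 2 - 1|) = 0.1102
m = L - C/2 = 0.15 - 0.057 = 0.093
Sector ⌊H'⌋ = 3 → (R',G',B') = (0.0, 0.1102, 0.114)
RGB = ((R'+m)×255, (G'+m)×255, (B'+m)×255) = (23.715, 51.816, 52.785)
Round half up → RGB(24, 52, 53)


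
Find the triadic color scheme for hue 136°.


Triadic: equally spaced at 120° intervals
H1 = 136°
H2 = (136 + 120) mod 360 = 256°
H3 = (136 + 240) mod 360 = 16°
Triadic = 136°, 256°, 16°


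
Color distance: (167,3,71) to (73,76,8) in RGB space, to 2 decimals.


d = √[(R₁-R₂)² + (G₁-G₂)² + (B₁-B₂)²]
d = √[(167-73)² + (3-76)² + (71-8)²]
d = √[8836 + 5329 + 3969]
d = √18134
d ≈ 134.66


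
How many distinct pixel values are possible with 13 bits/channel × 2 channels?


Total bits = 13 bits/channel × 2 channels = 26 bits
Distinct pixel values = 2^26
= 67,108,864 pixel values


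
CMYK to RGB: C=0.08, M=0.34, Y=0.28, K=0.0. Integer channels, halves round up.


R = 255 × (1-C) × (1-K) = 255 × 0.92 × 1.00 = 234.6 → 235
G = 255 × (1-M) × (1-K) = 255 × 0.66 × 1.00 = 168.3 → 168
B = 255 × (1-Y) × (1-K) = 255 × 0.72 × 1.00 = 183.6 → 184
= RGB(235, 168, 184)


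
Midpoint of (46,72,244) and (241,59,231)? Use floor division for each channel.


Midpoint: each channel = ⌊(C₁+C₂)/2⌋
R: ⌊(46+241)/2⌋ = 143
G: ⌊(72+59)/2⌋ = 65
B: ⌊(244+231)/2⌋ = 237
= RGB(143, 65, 237)


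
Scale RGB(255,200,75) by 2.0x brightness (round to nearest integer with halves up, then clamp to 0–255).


Multiply each channel by 2.0, round half up, clamp to [0, 255]
R: 255×2.0 = 510 → clamp → 255
G: 200×2.0 = 400 → clamp → 255
B: 75×2.0 = 150
= RGB(255, 255, 150)


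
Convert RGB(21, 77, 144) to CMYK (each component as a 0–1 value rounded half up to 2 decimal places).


R'=21/255≈0.0824, G'=77/255≈0.3020, B'=144/255≈0.5647
K = 1 - max(R',G',B') = 1 - 144/255 = 111/255 = 0.43529… → 0.44
(1-R'-K)/(1-K) simplifies to (max-R)/max with max = 144:
C = (144-21)/144 = 123/144 = 0.85416… → 0.85
M = (144-77)/144 = 67/144 = 0.46527… → 0.47
Y = (144-144)/144 = 0/144 = 0 → 0.00
= CMYK(0.85, 0.47, 0.00, 0.44)


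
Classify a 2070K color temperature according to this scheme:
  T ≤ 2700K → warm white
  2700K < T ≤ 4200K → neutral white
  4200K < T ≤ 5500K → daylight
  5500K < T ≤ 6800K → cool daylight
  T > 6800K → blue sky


Temperature: 2070K
2070K ≤ 2700K → warm white
Classification: warm white


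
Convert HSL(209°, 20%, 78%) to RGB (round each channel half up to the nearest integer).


H=209°, S=0.20, L=0.78
C = (1-|2L-1|)×S = (1-|0.56|)×0.20 = 0.088
H' = H/60 = 209/60 ≈ 3.4833; X = C×(1-|H' mod 2 - 1|) ≈ 0.0455
m = L - C/2 = 0.78 - 0.044 = 0.736
Sector ⌊H'⌋ = 3 → (R',G',B') = (0.0, ≈0.0455, 0.088)
RGB = ((R'+m)×255, (G'+m)×255, (B'+m)×255) = (187.68, 199.274, 210.12)
Round half up → RGB(188, 199, 210)


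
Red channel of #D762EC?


Color: #D762EC
R = D7 = 215
G = 62 = 98
B = EC = 236
Red = 215


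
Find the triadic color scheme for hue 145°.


Triadic: equally spaced at 120° intervals
H1 = 145°
H2 = (145 + 120) mod 360 = 265°
H3 = (145 + 240) mod 360 = 25°
Triadic = 145°, 265°, 25°


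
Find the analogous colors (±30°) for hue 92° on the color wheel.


Base hue: 92°
Left analog: (92 - 30) mod 360 = 62°
Right analog: (92 + 30) mod 360 = 122°
Analogous hues = 62° and 122°


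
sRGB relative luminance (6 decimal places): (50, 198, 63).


Linearize each channel (sRGB transfer function): c = v/255; c_lin = c/12.92 if c ≤ 0.04045, else ((c+0.055)/1.055)^2.4
  R: 50/255 ≈ 0.196078 > 0.04045 → ((0.196078+0.055)/1.055)^2.4 ≈ 0.031896
  G: 198/255 ≈ 0.776471 > 0.04045 → ((0.776471+0.055)/1.055)^2.4 ≈ 0.564712
  B: 63/255 ≈ 0.247059 > 0.04045 → ((0.247059+0.055)/1.055)^2.4 ≈ 0.049707
R_lin = 0.031896, G_lin = 0.564712, B_lin = 0.049707
L = 0.2126×R + 0.7152×G + 0.0722×B
L = 0.2126×0.031896 + 0.7152×0.564712 + 0.0722×0.049707
L ≈ 0.414252


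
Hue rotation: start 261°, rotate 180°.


New hue = (H + rotation) mod 360
New hue = (261 + 180) mod 360
= 441 mod 360
= 81°


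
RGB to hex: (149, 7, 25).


R = 149 → 95 (hex)
G = 7 → 07 (hex)
B = 25 → 19 (hex)
Hex = #950719


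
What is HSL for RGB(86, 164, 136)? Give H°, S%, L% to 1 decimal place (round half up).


Normalize: R'=86/255≈0.3373, G'=164/255≈0.6431, B'=136/255≈0.5333
Max=164/255, Min=86/255, Δ=Max-Min=78/255
L = (Max+Min)/2 = (164+86)/510 = 250/510 = 0.49019… → L = 49.0%
L ≤ 0.5 → S = Δ/(Max+Min) = 78/(164+86) = 78/250 = 0.312 → S = 31.2%
(the 1/255 factors cancel in S and H, so raw channel differences can be used)
Max is G' → H = 60 × ((B-R)/Δ + 2) = 60 × ((136-86)/78 + 2)
  50/78 + 2 = 0.6410… + 2 = 2.6410…
  H = 60 × 2.6410… = 158.461…° → H = 158.5°
= HSL(158.5°, 31.2%, 49.0%)


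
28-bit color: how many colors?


Colors = 2^bits = 2^28
= 268,435,456 colors


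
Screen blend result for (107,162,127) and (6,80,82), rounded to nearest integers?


Screen: C = 255 - (255-A)×(255-B)/255, rounded to nearest integer
R: 255 - (255-107)×(255-6)/255 = 255 - 36852/255 ≈ 255 - 144.518 = 110.482 → 110
G: 255 - (255-162)×(255-80)/255 = 255 - 16275/255 ≈ 255 - 63.824 = 191.176 → 191
B: 255 - (255-127)×(255-82)/255 = 255 - 22144/255 ≈ 255 - 86.839 = 168.161 → 168
= RGB(110, 191, 168)


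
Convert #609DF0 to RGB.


60 → 96 (R)
9D → 157 (G)
F0 → 240 (B)
= RGB(96, 157, 240)


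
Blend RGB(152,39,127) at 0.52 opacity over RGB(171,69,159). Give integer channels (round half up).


C = α×F + (1-α)×B, with 1-α = 0.48
R: 0.52×152 + 0.48×171 = 79.04 + 82.08 = 161.12 → 161
G: 0.52×39 + 0.48×69 = 20.28 + 33.12 = 53.40 → 53
B: 0.52×127 + 0.48×159 = 66.04 + 76.32 = 142.36 → 142
= RGB(161, 53, 142)


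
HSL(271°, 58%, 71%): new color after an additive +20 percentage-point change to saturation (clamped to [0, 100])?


Original S = 58%
Adjustment = +20 percentage points
New S = 58 + (20) = 78
Clamp to [0, 100] → 78
= HSL(271°, 78%, 71%)


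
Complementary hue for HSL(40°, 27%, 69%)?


Complement = opposite side of color wheel = hue + 180°
H' = (40 + 180) mod 360 = 220°
S and L unchanged.
= HSL(220°, 27%, 69%)


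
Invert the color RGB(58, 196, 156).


Invert: (255-R, 255-G, 255-B)
R: 255-58 = 197
G: 255-196 = 59
B: 255-156 = 99
= RGB(197, 59, 99)


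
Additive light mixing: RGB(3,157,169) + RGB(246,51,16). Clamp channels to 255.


Additive: each channel = min(255, C₁+C₂)
R: 3+246 = 249 → 249
G: 157+51 = 208 → 208
B: 169+16 = 185 → 185
= RGB(249, 208, 185)


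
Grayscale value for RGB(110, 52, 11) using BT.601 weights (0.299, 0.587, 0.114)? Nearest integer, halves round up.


Gray = 0.299×R + 0.587×G + 0.114×B
Gray = 0.299×110 + 0.587×52 + 0.114×11
Gray = 32.890 + 30.524 + 1.254
Gray = 64.668 → round half up → 65
Gray = 65


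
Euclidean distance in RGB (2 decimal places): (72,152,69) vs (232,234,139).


d = √[(R₁-R₂)² + (G₁-G₂)² + (B₁-B₂)²]
d = √[(72-232)² + (152-234)² + (69-139)²]
d = √[25600 + 6724 + 4900]
d = √37224
d ≈ 192.94


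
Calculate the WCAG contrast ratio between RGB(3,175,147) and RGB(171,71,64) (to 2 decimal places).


Linearize each sRGB channel c=v/255: c/12.92 if c ≤ 0.04045 else ((c+0.055)/1.055)^2.4
L = 0.2126×R_lin + 0.7152×G_lin + 0.0722×B_lin
Color 1 (3,175,147):
  R=3: 3/255≈0.0118 ≤ 0.04045 → 0.0118/12.92 ≈ 0.00091
  G=175: 175/255≈0.6863 > 0.04045 → ((0.6863+0.055)/1.055)^2.4 ≈ 0.42869
  B=147: 147/255≈0.5765 > 0.04045 → ((0.5765+0.055)/1.055)^2.4 ≈ 0.29177
  L1 = 0.2126×0.00091 + 0.7152×0.42869 + 0.0722×0.29177 ≈ 0.32786
Color 2 (171,71,64):
  R=171: 171/255≈0.6706 > 0.04045 → ((0.6706+0.055)/1.055)^2.4 ≈ 0.40724
  G=71: 71/255≈0.2784 > 0.04045 → ((0.2784+0.055)/1.055)^2.4 ≈ 0.06301
  B=64: 64/255≈0.2510 > 0.04045 → ((0.2510+0.055)/1.055)^2.4 ≈ 0.05127
  L2 = 0.2126×0.40724 + 0.7152×0.06301 + 0.0722×0.05127 ≈ 0.13535
Lighter = 0.32786, Darker = 0.13535
Ratio = (L_lighter + 0.05) / (L_darker + 0.05)
Ratio = (0.32786 + 0.05) / (0.13535 + 0.05) = 0.37786 / 0.18535 ≈ 2.0387
Ratio ≈ 2.04:1


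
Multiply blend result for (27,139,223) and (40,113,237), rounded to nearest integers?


Multiply: C = A×B/255, rounded to nearest integer
R: 27×40/255 = 1080/255 ≈ 4.235 → 4
G: 139×113/255 = 15707/255 ≈ 61.596 → 62
B: 223×237/255 = 52851/255 ≈ 207.259 → 207
= RGB(4, 62, 207)


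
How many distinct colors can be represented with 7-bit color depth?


Colors = 2^bits = 2^7
= 128 colors


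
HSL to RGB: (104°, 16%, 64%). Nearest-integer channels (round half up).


H=104°, S=0.16, L=0.64
C = (1-|2L-1|)×S = (1-|0.28|)×0.16 = 0.1152
H' = H/60 = 104/60 ≈ 1.7333; X = C×(1-|H' mod 2 - 1|) = 0.03072
m = L - C/2 = 0.64 - 0.0576 = 0.5824
Sector ⌊H'⌋ = 1 → (R',G',B') = (0.03072, 0.1152, 0.0)
RGB = ((R'+m)×255, (G'+m)×255, (B'+m)×255) = (156.3456, 177.888, 148.512)
Round half up → RGB(156, 178, 149)


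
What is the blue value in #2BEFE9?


Color: #2BEFE9
R = 2B = 43
G = EF = 239
B = E9 = 233
Blue = 233


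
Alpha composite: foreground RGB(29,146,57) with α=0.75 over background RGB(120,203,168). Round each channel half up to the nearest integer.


C = α×F + (1-α)×B, with 1-α = 0.25
R: 0.75×29 + 0.25×120 = 21.75 + 30.00 = 51.75 → 52
G: 0.75×146 + 0.25×203 = 109.50 + 50.75 = 160.25 → 160
B: 0.75×57 + 0.25×168 = 42.75 + 42.00 = 84.75 → 85
= RGB(52, 160, 85)


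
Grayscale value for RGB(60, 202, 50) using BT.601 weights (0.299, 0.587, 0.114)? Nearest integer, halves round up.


Gray = 0.299×R + 0.587×G + 0.114×B
Gray = 0.299×60 + 0.587×202 + 0.114×50
Gray = 17.940 + 118.574 + 5.700
Gray = 142.214 → round half up → 142
Gray = 142


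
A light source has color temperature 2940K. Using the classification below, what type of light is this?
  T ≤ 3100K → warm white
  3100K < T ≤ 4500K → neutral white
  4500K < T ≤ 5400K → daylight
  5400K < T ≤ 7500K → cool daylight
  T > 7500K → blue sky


Temperature: 2940K
2940K ≤ 3100K → warm white
Classification: warm white


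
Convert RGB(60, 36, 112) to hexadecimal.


R = 60 → 3C (hex)
G = 36 → 24 (hex)
B = 112 → 70 (hex)
Hex = #3C2470


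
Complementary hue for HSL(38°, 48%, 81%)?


Complement = opposite side of color wheel = hue + 180°
H' = (38 + 180) mod 360 = 218°
S and L unchanged.
= HSL(218°, 48%, 81%)


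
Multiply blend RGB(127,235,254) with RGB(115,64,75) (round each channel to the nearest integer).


Multiply: C = A×B/255, rounded to nearest integer
R: 127×115/255 = 14605/255 ≈ 57.275 → 57
G: 235×64/255 = 15040/255 ≈ 58.980 → 59
B: 254×75/255 = 19050/255 ≈ 74.706 → 75
= RGB(57, 59, 75)


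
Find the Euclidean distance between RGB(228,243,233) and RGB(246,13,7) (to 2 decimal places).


d = √[(R₁-R₂)² + (G₁-G₂)² + (B₁-B₂)²]
d = √[(228-246)² + (243-13)² + (233-7)²]
d = √[324 + 52900 + 51076]
d = √104300
d ≈ 322.96


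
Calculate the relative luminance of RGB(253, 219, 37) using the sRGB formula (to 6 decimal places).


Linearize each channel (sRGB transfer function): c = v/255; c_lin = c/12.92 if c ≤ 0.04045, else ((c+0.055)/1.055)^2.4
  R: 253/255 ≈ 0.992157 > 0.04045 → ((0.992157+0.055)/1.055)^2.4 ≈ 0.982251
  G: 219/255 ≈ 0.858824 > 0.04045 → ((0.858824+0.055)/1.055)^2.4 ≈ 0.708376
  B: 37/255 ≈ 0.145098 > 0.04045 → ((0.145098+0.055)/1.055)^2.4 ≈ 0.018500
R_lin = 0.982251, G_lin = 0.708376, B_lin = 0.018500
L = 0.2126×R + 0.7152×G + 0.0722×B
L = 0.2126×0.982251 + 0.7152×0.708376 + 0.0722×0.018500
L ≈ 0.716793


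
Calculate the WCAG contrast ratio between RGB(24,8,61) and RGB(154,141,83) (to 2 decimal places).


Linearize each sRGB channel c=v/255: c/12.92 if c ≤ 0.04045 else ((c+0.055)/1.055)^2.4
L = 0.2126×R_lin + 0.7152×G_lin + 0.0722×B_lin
Color 1 (24,8,61):
  R=24: 24/255≈0.0941 > 0.04045 → ((0.0941+0.055)/1.055)^2.4 ≈ 0.00913
  G=8: 8/255≈0.0314 ≤ 0.04045 → 0.0314/12.92 ≈ 0.00243
  B=61: 61/255≈0.2392 > 0.04045 → ((0.2392+0.055)/1.055)^2.4 ≈ 0.04667
  L1 = 0.2126×0.00913 + 0.7152×0.00243 + 0.0722×0.04667 ≈ 0.00705
Color 2 (154,141,83):
  R=154: 154/255≈0.6039 > 0.04045 → ((0.6039+0.055)/1.055)^2.4 ≈ 0.32314
  G=141: 141/255≈0.5529 > 0.04045 → ((0.5529+0.055)/1.055)^2.4 ≈ 0.26636
  B=83: 83/255≈0.3255 > 0.04045 → ((0.3255+0.055)/1.055)^2.4 ≈ 0.08650
  L2 = 0.2126×0.32314 + 0.7152×0.26636 + 0.0722×0.08650 ≈ 0.26544
Lighter = 0.26544, Darker = 0.00705
Ratio = (L_lighter + 0.05) / (L_darker + 0.05)
Ratio = (0.26544 + 0.05) / (0.00705 + 0.05) = 0.31544 / 0.05705 ≈ 5.5295
Ratio ≈ 5.53:1


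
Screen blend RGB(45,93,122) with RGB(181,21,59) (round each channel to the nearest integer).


Screen: C = 255 - (255-A)×(255-B)/255, rounded to nearest integer
R: 255 - (255-45)×(255-181)/255 = 255 - 15540/255 ≈ 255 - 60.941 = 194.059 → 194
G: 255 - (255-93)×(255-21)/255 = 255 - 37908/255 ≈ 255 - 148.659 = 106.341 → 106
B: 255 - (255-122)×(255-59)/255 = 255 - 26068/255 ≈ 255 - 102.227 = 152.773 → 153
= RGB(194, 106, 153)


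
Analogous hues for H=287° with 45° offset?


Base hue: 287°
Left analog: (287 - 45) mod 360 = 242°
Right analog: (287 + 45) mod 360 = 332°
Analogous hues = 242° and 332°


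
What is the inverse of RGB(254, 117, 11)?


Invert: (255-R, 255-G, 255-B)
R: 255-254 = 1
G: 255-117 = 138
B: 255-11 = 244
= RGB(1, 138, 244)


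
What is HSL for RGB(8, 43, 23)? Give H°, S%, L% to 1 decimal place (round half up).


Normalize: R'=8/255≈0.0314, G'=43/255≈0.1686, B'=23/255≈0.0902
Max=43/255, Min=8/255, Δ=Max-Min=35/255
L = (Max+Min)/2 = (43+8)/510 = 51/510 = 0.1 → L = 10.0%
L ≤ 0.5 → S = Δ/(Max+Min) = 35/(43+8) = 35/51 = 0.68627… → S = 68.6%
(the 1/255 factors cancel in S and H, so raw channel differences can be used)
Max is G' → H = 60 × ((B-R)/Δ + 2) = 60 × ((23-8)/35 + 2)
  15/35 + 2 = 0.4285… + 2 = 2.4285…
  H = 60 × 2.4285… = 145.714…° → H = 145.7°
= HSL(145.7°, 68.6%, 10.0%)


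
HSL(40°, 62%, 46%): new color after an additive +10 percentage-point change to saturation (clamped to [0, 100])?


Original S = 62%
Adjustment = +10 percentage points
New S = 62 + (10) = 72
Clamp to [0, 100] → 72
= HSL(40°, 72%, 46%)


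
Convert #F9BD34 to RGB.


F9 → 249 (R)
BD → 189 (G)
34 → 52 (B)
= RGB(249, 189, 52)


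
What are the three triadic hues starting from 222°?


Triadic: equally spaced at 120° intervals
H1 = 222°
H2 = (222 + 120) mod 360 = 342°
H3 = (222 + 240) mod 360 = 102°
Triadic = 222°, 342°, 102°


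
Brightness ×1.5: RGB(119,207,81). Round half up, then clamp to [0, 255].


Multiply each channel by 1.5, round half up, clamp to [0, 255]
R: 119×1.5 = 178.5 → round → 179
G: 207×1.5 = 310.5 → round → 311 → clamp → 255
B: 81×1.5 = 121.5 → round → 122
= RGB(179, 255, 122)


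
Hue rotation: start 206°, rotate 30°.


New hue = (H + rotation) mod 360
New hue = (206 + 30) mod 360
= 236 mod 360
= 236°


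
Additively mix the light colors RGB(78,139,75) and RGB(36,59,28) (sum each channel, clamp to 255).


Additive: each channel = min(255, C₁+C₂)
R: 78+36 = 114 → 114
G: 139+59 = 198 → 198
B: 75+28 = 103 → 103
= RGB(114, 198, 103)


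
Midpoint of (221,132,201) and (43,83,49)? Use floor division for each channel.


Midpoint: each channel = ⌊(C₁+C₂)/2⌋
R: ⌊(221+43)/2⌋ = 132
G: ⌊(132+83)/2⌋ = 107
B: ⌊(201+49)/2⌋ = 125
= RGB(132, 107, 125)


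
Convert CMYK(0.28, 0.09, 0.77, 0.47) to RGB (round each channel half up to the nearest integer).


R = 255 × (1-C) × (1-K) = 255 × 0.72 × 0.53 = 97.308 → 97
G = 255 × (1-M) × (1-K) = 255 × 0.91 × 0.53 = 122.9865 → 123
B = 255 × (1-Y) × (1-K) = 255 × 0.23 × 0.53 = 31.0845 → 31
= RGB(97, 123, 31)


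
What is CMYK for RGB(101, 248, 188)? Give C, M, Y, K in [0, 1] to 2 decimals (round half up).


R'=101/255≈0.3961, G'=248/255≈0.9725, B'=188/255≈0.7373
K = 1 - max(R',G',B') = 1 - 248/255 = 7/255 = 0.02745… → 0.03
(1-R'-K)/(1-K) simplifies to (max-R)/max with max = 248:
C = (248-101)/248 = 147/248 = 0.59274… → 0.59
M = (248-248)/248 = 0/248 = 0 → 0.00
Y = (248-188)/248 = 60/248 = 0.24193… → 0.24
= CMYK(0.59, 0.00, 0.24, 0.03)


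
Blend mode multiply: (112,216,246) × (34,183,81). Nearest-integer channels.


Multiply: C = A×B/255, rounded to nearest integer
R: 112×34/255 = 3808/255 ≈ 14.933 → 15
G: 216×183/255 = 39528/255 ≈ 155.012 → 155
B: 246×81/255 = 19926/255 ≈ 78.141 → 78
= RGB(15, 155, 78)


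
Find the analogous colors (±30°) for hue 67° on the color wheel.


Base hue: 67°
Left analog: (67 - 30) mod 360 = 37°
Right analog: (67 + 30) mod 360 = 97°
Analogous hues = 37° and 97°


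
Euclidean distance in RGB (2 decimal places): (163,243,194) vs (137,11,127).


d = √[(R₁-R₂)² + (G₁-G₂)² + (B₁-B₂)²]
d = √[(163-137)² + (243-11)² + (194-127)²]
d = √[676 + 53824 + 4489]
d = √58989
d ≈ 242.88


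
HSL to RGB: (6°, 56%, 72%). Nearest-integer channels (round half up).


H=6°, S=0.56, L=0.72
C = (1-|2L-1|)×S = (1-|0.44|)×0.56 = 0.3136
H' = H/60 = 6/60 ≈ 0.1000; X = C×(1-|H' mod 2 - 1|) = 0.03136
m = L - C/2 = 0.72 - 0.1568 = 0.5632
Sector ⌊H'⌋ = 0 → (R',G',B') = (0.3136, 0.03136, 0.0)
RGB = ((R'+m)×255, (G'+m)×255, (B'+m)×255) = (223.584, 151.6128, 143.616)
Round half up → RGB(224, 152, 144)


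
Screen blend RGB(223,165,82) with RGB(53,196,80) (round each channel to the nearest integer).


Screen: C = 255 - (255-A)×(255-B)/255, rounded to nearest integer
R: 255 - (255-223)×(255-53)/255 = 255 - 6464/255 ≈ 255 - 25.349 = 229.651 → 230
G: 255 - (255-165)×(255-196)/255 = 255 - 5310/255 ≈ 255 - 20.824 = 234.176 → 234
B: 255 - (255-82)×(255-80)/255 = 255 - 30275/255 ≈ 255 - 118.725 = 136.275 → 136
= RGB(230, 234, 136)


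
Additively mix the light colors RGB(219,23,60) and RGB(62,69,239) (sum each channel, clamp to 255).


Additive: each channel = min(255, C₁+C₂)
R: 219+62 = 281 → 255
G: 23+69 = 92 → 92
B: 60+239 = 299 → 255
= RGB(255, 92, 255)


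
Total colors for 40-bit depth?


Colors = 2^bits = 2^40
= 1,099,511,627,776 colors


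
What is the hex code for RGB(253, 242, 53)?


R = 253 → FD (hex)
G = 242 → F2 (hex)
B = 53 → 35 (hex)
Hex = #FDF235


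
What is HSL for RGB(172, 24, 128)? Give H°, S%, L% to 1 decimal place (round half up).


Normalize: R'=172/255≈0.6745, G'=24/255≈0.0941, B'=128/255≈0.5020
Max=172/255, Min=24/255, Δ=Max-Min=148/255
L = (Max+Min)/2 = (172+24)/510 = 196/510 = 0.38431… → L = 38.4%
L ≤ 0.5 → S = Δ/(Max+Min) = 148/(172+24) = 148/196 = 0.75510… → S = 75.5%
(the 1/255 factors cancel in S and H, so raw channel differences can be used)
Max is R' → H = 60 × (((G-B)/Δ) mod 6) = 60 × (((24-128)/148) mod 6)
  (-104)/148 = -0.7027…; negative, so add 6 → 5.2972…
  H = 60 × 5.2972… = 317.837…° → H = 317.8°
= HSL(317.8°, 75.5%, 38.4%)


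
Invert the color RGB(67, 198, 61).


Invert: (255-R, 255-G, 255-B)
R: 255-67 = 188
G: 255-198 = 57
B: 255-61 = 194
= RGB(188, 57, 194)


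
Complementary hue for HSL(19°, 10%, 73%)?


Complement = opposite side of color wheel = hue + 180°
H' = (19 + 180) mod 360 = 199°
S and L unchanged.
= HSL(199°, 10%, 73%)


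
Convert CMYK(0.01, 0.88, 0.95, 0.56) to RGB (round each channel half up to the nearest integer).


R = 255 × (1-C) × (1-K) = 255 × 0.99 × 0.44 = 111.078 → 111
G = 255 × (1-M) × (1-K) = 255 × 0.12 × 0.44 = 13.464 → 13
B = 255 × (1-Y) × (1-K) = 255 × 0.05 × 0.44 = 5.61 → 6
= RGB(111, 13, 6)


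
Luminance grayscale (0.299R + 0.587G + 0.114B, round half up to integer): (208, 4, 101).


Gray = 0.299×R + 0.587×G + 0.114×B
Gray = 0.299×208 + 0.587×4 + 0.114×101
Gray = 62.192 + 2.348 + 11.514
Gray = 76.054 → round half up → 76
Gray = 76


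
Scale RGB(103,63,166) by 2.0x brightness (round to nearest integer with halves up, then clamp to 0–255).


Multiply each channel by 2.0, round half up, clamp to [0, 255]
R: 103×2.0 = 206
G: 63×2.0 = 126
B: 166×2.0 = 332 → clamp → 255
= RGB(206, 126, 255)


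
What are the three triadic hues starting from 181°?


Triadic: equally spaced at 120° intervals
H1 = 181°
H2 = (181 + 120) mod 360 = 301°
H3 = (181 + 240) mod 360 = 61°
Triadic = 181°, 301°, 61°


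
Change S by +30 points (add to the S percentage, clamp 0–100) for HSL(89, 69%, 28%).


Original S = 69%
Adjustment = +30 percentage points
New S = 69 + (30) = 99
Clamp to [0, 100] → 99
= HSL(89°, 99%, 28%)


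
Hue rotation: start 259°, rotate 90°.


New hue = (H + rotation) mod 360
New hue = (259 + 90) mod 360
= 349 mod 360
= 349°


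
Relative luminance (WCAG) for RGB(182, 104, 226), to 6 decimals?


Linearize each channel (sRGB transfer function): c = v/255; c_lin = c/12.92 if c ≤ 0.04045, else ((c+0.055)/1.055)^2.4
  R: 182/255 ≈ 0.713725 > 0.04045 → ((0.713725+0.055)/1.055)^2.4 ≈ 0.467784
  G: 104/255 ≈ 0.407843 > 0.04045 → ((0.407843+0.055)/1.055)^2.4 ≈ 0.138432
  B: 226/255 ≈ 0.886275 > 0.04045 → ((0.886275+0.055)/1.055)^2.4 ≈ 0.760525
R_lin = 0.467784, G_lin = 0.138432, B_lin = 0.760525
L = 0.2126×R + 0.7152×G + 0.0722×B
L = 0.2126×0.467784 + 0.7152×0.138432 + 0.0722×0.760525
L ≈ 0.253367


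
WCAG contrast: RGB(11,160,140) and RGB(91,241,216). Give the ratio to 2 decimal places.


Linearize each sRGB channel c=v/255: c/12.92 if c ≤ 0.04045 else ((c+0.055)/1.055)^2.4
L = 0.2126×R_lin + 0.7152×G_lin + 0.0722×B_lin
Color 1 (11,160,140):
  R=11: 11/255≈0.0431 > 0.04045 → ((0.0431+0.055)/1.055)^2.4 ≈ 0.00335
  G=160: 160/255≈0.6275 > 0.04045 → ((0.6275+0.055)/1.055)^2.4 ≈ 0.35153
  B=140: 140/255≈0.5490 > 0.04045 → ((0.5490+0.055)/1.055)^2.4 ≈ 0.26225
  L1 = 0.2126×0.00335 + 0.7152×0.35153 + 0.0722×0.26225 ≈ 0.27106
Color 2 (91,241,216):
  R=91: 91/255≈0.3569 > 0.04045 → ((0.3569+0.055)/1.055)^2.4 ≈ 0.10462
  G=241: 241/255≈0.9451 > 0.04045 → ((0.9451+0.055)/1.055)^2.4 ≈ 0.87962
  B=216: 216/255≈0.8471 > 0.04045 → ((0.8471+0.055)/1.055)^2.4 ≈ 0.68669
  L2 = 0.2126×0.10462 + 0.7152×0.87962 + 0.0722×0.68669 ≈ 0.70093
Lighter = 0.70093, Darker = 0.27106
Ratio = (L_lighter + 0.05) / (L_darker + 0.05)
Ratio = (0.70093 + 0.05) / (0.27106 + 0.05) = 0.75093 / 0.32106 ≈ 2.3389
Ratio ≈ 2.34:1


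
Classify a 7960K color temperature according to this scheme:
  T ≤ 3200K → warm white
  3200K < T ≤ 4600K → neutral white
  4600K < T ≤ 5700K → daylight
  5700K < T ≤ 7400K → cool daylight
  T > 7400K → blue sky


Temperature: 7960K
7960K > 7400K → blue sky
Classification: blue sky


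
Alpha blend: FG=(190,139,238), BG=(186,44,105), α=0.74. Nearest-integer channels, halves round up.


C = α×F + (1-α)×B, with 1-α = 0.26
R: 0.74×190 + 0.26×186 = 140.60 + 48.36 = 188.96 → 189
G: 0.74×139 + 0.26×44 = 102.86 + 11.44 = 114.30 → 114
B: 0.74×238 + 0.26×105 = 176.12 + 27.30 = 203.42 → 203
= RGB(189, 114, 203)


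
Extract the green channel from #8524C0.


Color: #8524C0
R = 85 = 133
G = 24 = 36
B = C0 = 192
Green = 36


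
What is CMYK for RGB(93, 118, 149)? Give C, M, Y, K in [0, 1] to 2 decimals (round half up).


R'=93/255≈0.3647, G'=118/255≈0.4627, B'=149/255≈0.5843
K = 1 - max(R',G',B') = 1 - 149/255 = 106/255 = 0.41568… → 0.42
(1-R'-K)/(1-K) simplifies to (max-R)/max with max = 149:
C = (149-93)/149 = 56/149 = 0.37583… → 0.38
M = (149-118)/149 = 31/149 = 0.20805… → 0.21
Y = (149-149)/149 = 0/149 = 0 → 0.00
= CMYK(0.38, 0.21, 0.00, 0.42)


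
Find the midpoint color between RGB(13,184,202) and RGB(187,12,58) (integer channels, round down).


Midpoint: each channel = ⌊(C₁+C₂)/2⌋
R: ⌊(13+187)/2⌋ = 100
G: ⌊(184+12)/2⌋ = 98
B: ⌊(202+58)/2⌋ = 130
= RGB(100, 98, 130)


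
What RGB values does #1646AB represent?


16 → 22 (R)
46 → 70 (G)
AB → 171 (B)
= RGB(22, 70, 171)


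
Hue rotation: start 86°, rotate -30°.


New hue = (H + rotation) mod 360
New hue = (86 -30) mod 360
= 56 mod 360
= 56°


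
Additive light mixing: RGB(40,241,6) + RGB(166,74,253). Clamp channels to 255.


Additive: each channel = min(255, C₁+C₂)
R: 40+166 = 206 → 206
G: 241+74 = 315 → 255
B: 6+253 = 259 → 255
= RGB(206, 255, 255)


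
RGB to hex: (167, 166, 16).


R = 167 → A7 (hex)
G = 166 → A6 (hex)
B = 16 → 10 (hex)
Hex = #A7A610


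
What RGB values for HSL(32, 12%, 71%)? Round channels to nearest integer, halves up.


H=32°, S=0.12, L=0.71
C = (1-|2L-1|)×S = (1-|0.42|)×0.12 = 0.0696
H' = H/60 = 32/60 ≈ 0.5333; X = C×(1-|H' mod 2 - 1|) = 0.03712
m = L - C/2 = 0.71 - 0.0348 = 0.6752
Sector ⌊H'⌋ = 0 → (R',G',B') = (0.0696, 0.03712, 0.0)
RGB = ((R'+m)×255, (G'+m)×255, (B'+m)×255) = (189.924, 181.6416, 172.176)
Round half up → RGB(190, 182, 172)


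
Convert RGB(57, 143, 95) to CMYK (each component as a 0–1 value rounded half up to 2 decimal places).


R'=57/255≈0.2235, G'=143/255≈0.5608, B'=95/255≈0.3725
K = 1 - max(R',G',B') = 1 - 143/255 = 112/255 = 0.43921… → 0.44
(1-R'-K)/(1-K) simplifies to (max-R)/max with max = 143:
C = (143-57)/143 = 86/143 = 0.60139… → 0.60
M = (143-143)/143 = 0/143 = 0 → 0.00
Y = (143-95)/143 = 48/143 = 0.33566… → 0.34
= CMYK(0.60, 0.00, 0.34, 0.44)


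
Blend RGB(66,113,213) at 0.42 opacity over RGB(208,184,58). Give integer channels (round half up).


C = α×F + (1-α)×B, with 1-α = 0.58
R: 0.42×66 + 0.58×208 = 27.72 + 120.64 = 148.36 → 148
G: 0.42×113 + 0.58×184 = 47.46 + 106.72 = 154.18 → 154
B: 0.42×213 + 0.58×58 = 89.46 + 33.64 = 123.10 → 123
= RGB(148, 154, 123)


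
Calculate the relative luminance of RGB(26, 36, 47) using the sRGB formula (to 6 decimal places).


Linearize each channel (sRGB transfer function): c = v/255; c_lin = c/12.92 if c ≤ 0.04045, else ((c+0.055)/1.055)^2.4
  R: 26/255 ≈ 0.101961 > 0.04045 → ((0.101961+0.055)/1.055)^2.4 ≈ 0.010330
  G: 36/255 ≈ 0.141176 > 0.04045 → ((0.141176+0.055)/1.055)^2.4 ≈ 0.017642
  B: 47/255 ≈ 0.184314 > 0.04045 → ((0.184314+0.055)/1.055)^2.4 ≈ 0.028426
R_lin = 0.010330, G_lin = 0.017642, B_lin = 0.028426
L = 0.2126×R + 0.7152×G + 0.0722×B
L = 0.2126×0.010330 + 0.7152×0.017642 + 0.0722×0.028426
L ≈ 0.016866


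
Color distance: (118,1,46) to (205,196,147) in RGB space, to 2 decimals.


d = √[(R₁-R₂)² + (G₁-G₂)² + (B₁-B₂)²]
d = √[(118-205)² + (1-196)² + (46-147)²]
d = √[7569 + 38025 + 10201]
d = √55795
d ≈ 236.21


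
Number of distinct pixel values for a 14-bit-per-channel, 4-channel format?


Total bits = 14 bits/channel × 4 channels = 56 bits
Distinct pixel values = 2^56
= 72,057,594,037,927,936 pixel values


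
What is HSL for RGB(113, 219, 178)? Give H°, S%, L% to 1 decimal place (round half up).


Normalize: R'=113/255≈0.4431, G'=219/255≈0.8588, B'=178/255≈0.6980
Max=219/255, Min=113/255, Δ=Max-Min=106/255
L = (Max+Min)/2 = (219+113)/510 = 332/510 = 0.65098… → L = 65.1%
L > 0.5 → S = Δ/(2-Max-Min) = 106/(510-219-113) = 106/178 = 0.59550… → S = 59.6%
(the 1/255 factors cancel in S and H, so raw channel differences can be used)
Max is G' → H = 60 × ((B-R)/Δ + 2) = 60 × ((178-113)/106 + 2)
  65/106 + 2 = 0.6132… + 2 = 2.6132…
  H = 60 × 2.6132… = 156.792…° → H = 156.8°
= HSL(156.8°, 59.6%, 65.1%)


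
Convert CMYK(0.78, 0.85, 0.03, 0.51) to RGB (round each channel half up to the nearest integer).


R = 255 × (1-C) × (1-K) = 255 × 0.22 × 0.49 = 27.489 → 27
G = 255 × (1-M) × (1-K) = 255 × 0.15 × 0.49 = 18.7425 → 19
B = 255 × (1-Y) × (1-K) = 255 × 0.97 × 0.49 = 121.2015 → 121
= RGB(27, 19, 121)


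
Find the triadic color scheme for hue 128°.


Triadic: equally spaced at 120° intervals
H1 = 128°
H2 = (128 + 120) mod 360 = 248°
H3 = (128 + 240) mod 360 = 8°
Triadic = 128°, 248°, 8°


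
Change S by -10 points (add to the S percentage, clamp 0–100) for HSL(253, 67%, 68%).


Original S = 67%
Adjustment = -10 percentage points
New S = 67 + (-10) = 57
Clamp to [0, 100] → 57
= HSL(253°, 57%, 68%)


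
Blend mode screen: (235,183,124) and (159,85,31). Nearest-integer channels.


Screen: C = 255 - (255-A)×(255-B)/255, rounded to nearest integer
R: 255 - (255-235)×(255-159)/255 = 255 - 1920/255 ≈ 255 - 7.529 = 247.471 → 247
G: 255 - (255-183)×(255-85)/255 = 255 - 12240/255 ≈ 255 - 48.000 = 207.000 → 207
B: 255 - (255-124)×(255-31)/255 = 255 - 29344/255 ≈ 255 - 115.075 = 139.925 → 140
= RGB(247, 207, 140)


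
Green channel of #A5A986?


Color: #A5A986
R = A5 = 165
G = A9 = 169
B = 86 = 134
Green = 169


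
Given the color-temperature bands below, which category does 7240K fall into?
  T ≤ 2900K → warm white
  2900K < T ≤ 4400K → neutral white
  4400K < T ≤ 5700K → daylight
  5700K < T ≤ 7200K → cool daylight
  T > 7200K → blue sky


Temperature: 7240K
7240K > 7200K → blue sky
Classification: blue sky


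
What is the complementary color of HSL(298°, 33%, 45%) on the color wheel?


Complement = opposite side of color wheel = hue + 180°
H' = (298 + 180) mod 360 = 118°
S and L unchanged.
= HSL(118°, 33%, 45%)
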